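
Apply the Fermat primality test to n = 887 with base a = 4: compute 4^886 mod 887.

4^1 ≡ 4 (mod 887)
4^2 ≡ 4^2 = 16 ≡ 16 (mod 887)
4^4 ≡ 16^2 = 256 ≡ 256 (mod 887)
4^8 ≡ 256^2 = 65536 ≡ 785 (mod 887)
4^16 ≡ 785^2 = 616225 ≡ 647 (mod 887)
4^32 ≡ 647^2 = 418609 ≡ 832 (mod 887)
4^64 ≡ 832^2 = 692224 ≡ 364 (mod 887)
4^128 ≡ 364^2 = 132496 ≡ 333 (mod 887)
4^256 ≡ 333^2 = 110889 ≡ 14 (mod 887)
4^512 ≡ 14^2 = 196 ≡ 196 (mod 887)
886 = 512 + 256 + 64 + 32 + 16 + 4 + 2 in binary powers of 2.
So 4^886 ≡ 196 · 14 · 364 · 832 · 647 · 256 · 16 ≡ 1 (mod 887).
Since the result is 1, base 4 gives no evidence that 887 is composite.

1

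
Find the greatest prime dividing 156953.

156953 = 31 · 5063
5063 = 61 · 83
83 is prime.
So 156953 = 31 · 61 · 83; the largest prime factor is 83.

83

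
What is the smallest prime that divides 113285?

113285 is odd.
Digit sum 20, not divisible by 3.
Ends in 5: divisible by 5.

5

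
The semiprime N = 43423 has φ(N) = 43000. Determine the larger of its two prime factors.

251

φ(n) = (p−1)(q−1) = n − (p+q) + 1, so p + q = 43423 − 43000 + 1 = 424.
p and q are the roots of t² − 424t + 43423 = 0.
Discriminant: 424² − 4·43423 = 179776 − 173692 = 6084; √6084 = 78.
q = (424 − 78)/2 = 173, p = (424 + 78)/2 = 251.
Check: 173 · 251 = 43423.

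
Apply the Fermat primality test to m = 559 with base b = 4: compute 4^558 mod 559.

4^1 ≡ 4 (mod 559)
4^2 ≡ 4^2 = 16 ≡ 16 (mod 559)
4^4 ≡ 16^2 = 256 ≡ 256 (mod 559)
4^8 ≡ 256^2 = 65536 ≡ 133 (mod 559)
4^16 ≡ 133^2 = 17689 ≡ 360 (mod 559)
4^32 ≡ 360^2 = 129600 ≡ 471 (mod 559)
4^64 ≡ 471^2 = 221841 ≡ 477 (mod 559)
4^128 ≡ 477^2 = 227529 ≡ 16 (mod 559)
4^256 ≡ 16^2 = 256 ≡ 256 (mod 559)
4^512 ≡ 256^2 = 65536 ≡ 133 (mod 559)
558 = 512 + 32 + 8 + 4 + 2 in binary powers of 2.
So 4^558 ≡ 133 · 471 · 133 · 256 · 16 ≡ 508 (mod 559).
Since 508 ≠ 1, base 4 is a Fermat witness: 559 is composite.

508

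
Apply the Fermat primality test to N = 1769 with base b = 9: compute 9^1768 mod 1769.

790

9^1 ≡ 9 (mod 1769)
9^2 ≡ 9^2 = 81 ≡ 81 (mod 1769)
9^4 ≡ 81^2 = 6561 ≡ 1254 (mod 1769)
9^8 ≡ 1254^2 = 1572516 ≡ 1644 (mod 1769)
9^16 ≡ 1644^2 = 2702736 ≡ 1473 (mod 1769)
9^32 ≡ 1473^2 = 2169729 ≡ 935 (mod 1769)
9^64 ≡ 935^2 = 874225 ≡ 339 (mod 1769)
9^128 ≡ 339^2 = 114921 ≡ 1705 (mod 1769)
9^256 ≡ 1705^2 = 2907025 ≡ 558 (mod 1769)
9^512 ≡ 558^2 = 311364 ≡ 20 (mod 1769)
9^1024 ≡ 20^2 = 400 ≡ 400 (mod 1769)
1768 = 1024 + 512 + 128 + 64 + 32 + 8 in binary powers of 2.
So 9^1768 ≡ 400 · 20 · 1705 · 339 · 935 · 1644 ≡ 790 (mod 1769).
Since 790 ≠ 1, base 9 is a Fermat witness: 1769 is composite.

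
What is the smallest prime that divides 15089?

79

15089 is odd.
Digit sum 23, not divisible by 3.
Ends in 9: not divisible by 5.
7: 15089 = 7·2155 + 4
11: 15089 = 11·1371 + 8
13: 15089 = 13·1160 + 9
17: 15089 = 17·887 + 10
19: 15089 = 19·794 + 3
23: 15089 = 23·656 + 1
29: 15089 = 29·520 + 9
31: 15089 = 31·486 + 23
37: 15089 = 37·407 + 30
41: 15089 = 41·368 + 1
43: 15089 = 43·350 + 39
47: 15089 = 47·321 + 2
53: 15089 = 53·284 + 37
59: 15089 = 59·255 + 44
61: 15089 = 61·247 + 22
67: 15089 = 67·225 + 14
71: 15089 = 71·212 + 37
73: 15089 = 73·206 + 51
79: 15089 = 79·191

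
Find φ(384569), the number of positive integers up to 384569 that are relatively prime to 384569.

Factor: 384569 = 29 · 89 · 149.
φ(384569) = (29−1) · (89−1) · (149−1) = 28 · 88 · 148 = 364672.

364672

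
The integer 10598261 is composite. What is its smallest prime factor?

67

10598261 is odd.
Digit sum 32, not divisible by 3.
Ends in 1: not divisible by 5.
7: 10598261 = 7·1514037 + 2
11: 10598261 = 11·963478 + 3
13: 10598261 = 13·815250 + 11
17: 10598261 = 17·623427 + 2
19: 10598261 = 19·557803 + 4
23: 10598261 = 23·460793 + 22
29: 10598261 = 29·365457 + 8
31: 10598261 = 31·341879 + 12
37: 10598261 = 37·286439 + 18
41: 10598261 = 41·258494 + 7
43: 10598261 = 43·246471 + 8
47: 10598261 = 47·225494 + 43
53: 10598261 = 53·199967 + 10
59: 10598261 = 59·179631 + 32
61: 10598261 = 61·173741 + 60
67: 10598261 = 67·158183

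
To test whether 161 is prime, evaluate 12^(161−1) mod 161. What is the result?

12^1 ≡ 12 (mod 161)
12^2 ≡ 12^2 = 144 ≡ 144 (mod 161)
12^4 ≡ 144^2 = 20736 ≡ 128 (mod 161)
12^8 ≡ 128^2 = 16384 ≡ 123 (mod 161)
12^16 ≡ 123^2 = 15129 ≡ 156 (mod 161)
12^32 ≡ 156^2 = 24336 ≡ 25 (mod 161)
12^64 ≡ 25^2 = 625 ≡ 142 (mod 161)
12^128 ≡ 142^2 = 20164 ≡ 39 (mod 161)
160 = 128 + 32 in binary powers of 2.
So 12^160 ≡ 39 · 25 ≡ 9 (mod 161).
Since 9 ≠ 1, base 12 is a Fermat witness: 161 is composite.

9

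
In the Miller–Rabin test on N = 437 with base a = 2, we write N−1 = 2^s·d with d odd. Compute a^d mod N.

173

437 − 1 = 436 = 2^2 · 109, so d = 109.
2^1 ≡ 2 (mod 437)
2^2 ≡ 2^2 = 4 ≡ 4 (mod 437)
2^4 ≡ 4^2 = 16 ≡ 16 (mod 437)
2^8 ≡ 16^2 = 256 ≡ 256 (mod 437)
2^16 ≡ 256^2 = 65536 ≡ 423 (mod 437)
2^32 ≡ 423^2 = 178929 ≡ 196 (mod 437)
2^64 ≡ 196^2 = 38416 ≡ 397 (mod 437)
109 = 64 + 32 + 8 + 4 + 1 in binary powers of 2.
So 2^109 ≡ 397 · 196 · 256 · 16 · 2 ≡ 173 (mod 437).
Squaring chain: 173 → 213; never reaches −1, so base 2 is a Miller–Rabin witness that 437 is composite.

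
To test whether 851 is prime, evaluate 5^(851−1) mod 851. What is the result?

818

5^1 ≡ 5 (mod 851)
5^2 ≡ 5^2 = 25 ≡ 25 (mod 851)
5^4 ≡ 25^2 = 625 ≡ 625 (mod 851)
5^8 ≡ 625^2 = 390625 ≡ 16 (mod 851)
5^16 ≡ 16^2 = 256 ≡ 256 (mod 851)
5^32 ≡ 256^2 = 65536 ≡ 9 (mod 851)
5^64 ≡ 9^2 = 81 ≡ 81 (mod 851)
5^128 ≡ 81^2 = 6561 ≡ 604 (mod 851)
5^256 ≡ 604^2 = 364816 ≡ 588 (mod 851)
5^512 ≡ 588^2 = 345744 ≡ 238 (mod 851)
850 = 512 + 256 + 64 + 16 + 2 in binary powers of 2.
So 5^850 ≡ 238 · 588 · 81 · 256 · 25 ≡ 818 (mod 851).
Since 818 ≠ 1, base 5 is a Fermat witness: 851 is composite.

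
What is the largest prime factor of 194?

194 = 2 · 97
97 is prime.
So 194 = 2 · 97; the largest prime factor is 97.

97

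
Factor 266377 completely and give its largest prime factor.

89

266377 = 41 · 6497
6497 = 73 · 89
89 is prime.
So 266377 = 41 · 73 · 89; the largest prime factor is 89.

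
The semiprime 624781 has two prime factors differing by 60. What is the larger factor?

821

Since p = q + 60, we have 624781 = q(q + 60), so q² + 60q − 624781 = 0.
Discriminant: 60² + 4·624781 = 3600 + 2499124 = 2502724; √2502724 = 1582.
q = (−60 + 1582)/2 = 761, and p = q + 60 = 821.
Check: 761 · 821 = 624781.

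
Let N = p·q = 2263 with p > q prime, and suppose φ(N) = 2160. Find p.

73

φ(n) = (p−1)(q−1) = n − (p+q) + 1, so p + q = 2263 − 2160 + 1 = 104.
p and q are the roots of t² − 104t + 2263 = 0.
Discriminant: 104² − 4·2263 = 10816 − 9052 = 1764; √1764 = 42.
q = (104 − 42)/2 = 31, p = (104 + 42)/2 = 73.
Check: 31 · 73 = 2263.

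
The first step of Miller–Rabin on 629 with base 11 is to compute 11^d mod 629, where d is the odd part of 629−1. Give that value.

381

629 − 1 = 628 = 2^2 · 157, so d = 157.
11^1 ≡ 11 (mod 629)
11^2 ≡ 11^2 = 121 ≡ 121 (mod 629)
11^4 ≡ 121^2 = 14641 ≡ 174 (mod 629)
11^8 ≡ 174^2 = 30276 ≡ 84 (mod 629)
11^16 ≡ 84^2 = 7056 ≡ 137 (mod 629)
11^32 ≡ 137^2 = 18769 ≡ 528 (mod 629)
11^64 ≡ 528^2 = 278784 ≡ 137 (mod 629)
11^128 ≡ 137^2 = 18769 ≡ 528 (mod 629)
157 = 128 + 16 + 8 + 4 + 1 in binary powers of 2.
So 11^157 ≡ 528 · 137 · 84 · 174 · 11 ≡ 381 (mod 629).
Squaring chain: 381 → 491; never reaches −1, so base 11 is a Miller–Rabin witness that 629 is composite.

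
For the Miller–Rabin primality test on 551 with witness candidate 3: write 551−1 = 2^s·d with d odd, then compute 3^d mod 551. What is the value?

551 − 1 = 550 = 2^1 · 275, so d = 275.
3^1 ≡ 3 (mod 551)
3^2 ≡ 3^2 = 9 ≡ 9 (mod 551)
3^4 ≡ 9^2 = 81 ≡ 81 (mod 551)
3^8 ≡ 81^2 = 6561 ≡ 500 (mod 551)
3^16 ≡ 500^2 = 250000 ≡ 397 (mod 551)
3^32 ≡ 397^2 = 157609 ≡ 23 (mod 551)
3^64 ≡ 23^2 = 529 ≡ 529 (mod 551)
3^128 ≡ 529^2 = 279841 ≡ 484 (mod 551)
3^256 ≡ 484^2 = 234256 ≡ 81 (mod 551)
275 = 256 + 16 + 2 + 1 in binary powers of 2.
So 3^275 ≡ 81 · 397 · 9 · 3 ≡ 414 (mod 551).
Squaring chain: 414; never reaches −1, so base 3 is a Miller–Rabin witness that 551 is composite.

414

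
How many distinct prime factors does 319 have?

319 = 11 · 29
319 = 11 · 29, which has 2 distinct prime factors.

2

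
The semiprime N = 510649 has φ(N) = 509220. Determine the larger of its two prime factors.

739

φ(n) = (p−1)(q−1) = n − (p+q) + 1, so p + q = 510649 − 509220 + 1 = 1430.
p and q are the roots of t² − 1430t + 510649 = 0.
Discriminant: 1430² − 4·510649 = 2044900 − 2042596 = 2304; √2304 = 48.
q = (1430 − 48)/2 = 691, p = (1430 + 48)/2 = 739.
Check: 691 · 739 = 510649.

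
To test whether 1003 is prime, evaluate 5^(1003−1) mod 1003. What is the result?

5^1 ≡ 5 (mod 1003)
5^2 ≡ 5^2 = 25 ≡ 25 (mod 1003)
5^4 ≡ 25^2 = 625 ≡ 625 (mod 1003)
5^8 ≡ 625^2 = 390625 ≡ 458 (mod 1003)
5^16 ≡ 458^2 = 209764 ≡ 137 (mod 1003)
5^32 ≡ 137^2 = 18769 ≡ 715 (mod 1003)
5^64 ≡ 715^2 = 511225 ≡ 698 (mod 1003)
5^128 ≡ 698^2 = 487204 ≡ 749 (mod 1003)
5^256 ≡ 749^2 = 561001 ≡ 324 (mod 1003)
5^512 ≡ 324^2 = 104976 ≡ 664 (mod 1003)
1002 = 512 + 256 + 128 + 64 + 32 + 8 + 2 in binary powers of 2.
So 5^1002 ≡ 664 · 324 · 749 · 698 · 715 · 458 · 25 ≡ 196 (mod 1003).
Since 196 ≠ 1, base 5 is a Fermat witness: 1003 is composite.

196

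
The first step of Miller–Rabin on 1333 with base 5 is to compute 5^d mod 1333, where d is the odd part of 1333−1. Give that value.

1333 − 1 = 1332 = 2^2 · 333, so d = 333.
5^1 ≡ 5 (mod 1333)
5^2 ≡ 5^2 = 25 ≡ 25 (mod 1333)
5^4 ≡ 25^2 = 625 ≡ 625 (mod 1333)
5^8 ≡ 625^2 = 390625 ≡ 56 (mod 1333)
5^16 ≡ 56^2 = 3136 ≡ 470 (mod 1333)
5^32 ≡ 470^2 = 220900 ≡ 955 (mod 1333)
5^64 ≡ 955^2 = 912025 ≡ 253 (mod 1333)
5^128 ≡ 253^2 = 64009 ≡ 25 (mod 1333)
5^256 ≡ 25^2 = 625 ≡ 625 (mod 1333)
333 = 256 + 64 + 8 + 4 + 1 in binary powers of 2.
So 5^333 ≡ 625 · 253 · 56 · 625 · 5 ≡ 32 (mod 1333).
Squaring chain: 32 → 1024; never reaches −1, so base 5 is a Miller–Rabin witness that 1333 is composite.

32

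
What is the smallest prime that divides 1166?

2

1166 is even: 2 divides it.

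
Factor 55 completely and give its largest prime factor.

11

55 = 5 · 11
11 is prime.
So 55 = 5 · 11; the largest prime factor is 11.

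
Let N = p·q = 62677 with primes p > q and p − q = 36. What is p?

269

Since p = q + 36, we have 62677 = q(q + 36), so q² + 36q − 62677 = 0.
Discriminant: 36² + 4·62677 = 1296 + 250708 = 252004; √252004 = 502.
q = (−36 + 502)/2 = 233, and p = q + 36 = 269.
Check: 233 · 269 = 62677.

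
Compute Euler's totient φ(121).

110

Factor: 121 = 11^2.
φ(121) = 11^1·(11−1) = 110.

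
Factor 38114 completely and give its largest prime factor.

59

38114 = 2 · 19057
19057 = 17 · 1121
1121 = 19 · 59
59 is prime.
So 38114 = 2 · 17 · 19 · 59; the largest prime factor is 59.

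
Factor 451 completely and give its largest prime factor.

41

451 = 11 · 41
41 is prime.
So 451 = 11 · 41; the largest prime factor is 41.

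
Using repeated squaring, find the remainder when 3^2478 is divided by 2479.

2452

3^1 ≡ 3 (mod 2479)
3^2 ≡ 3^2 = 9 ≡ 9 (mod 2479)
3^4 ≡ 9^2 = 81 ≡ 81 (mod 2479)
3^8 ≡ 81^2 = 6561 ≡ 1603 (mod 2479)
3^16 ≡ 1603^2 = 2569609 ≡ 1365 (mod 2479)
3^32 ≡ 1365^2 = 1863225 ≡ 1496 (mod 2479)
3^64 ≡ 1496^2 = 2238016 ≡ 1958 (mod 2479)
3^128 ≡ 1958^2 = 3833764 ≡ 1230 (mod 2479)
3^256 ≡ 1230^2 = 1512900 ≡ 710 (mod 2479)
3^512 ≡ 710^2 = 504100 ≡ 863 (mod 2479)
3^1024 ≡ 863^2 = 744769 ≡ 1069 (mod 2479)
3^2048 ≡ 1069^2 = 1142761 ≡ 2421 (mod 2479)
2478 = 2048 + 256 + 128 + 32 + 8 + 4 + 2 in binary powers of 2.
So 3^2478 ≡ 2421 · 710 · 1230 · 1496 · 1603 · 81 · 9 ≡ 2452 (mod 2479).
Since 2452 ≠ 1, base 3 is a Fermat witness: 2479 is composite.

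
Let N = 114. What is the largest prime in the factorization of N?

114 = 2 · 57
57 = 3 · 19
19 is prime.
So 114 = 2 · 3 · 19; the largest prime factor is 19.

19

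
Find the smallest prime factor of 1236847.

41

1236847 is odd.
Digit sum 31, not divisible by 3.
Ends in 7: not divisible by 5.
7: 1236847 = 7·176692 + 3
11: 1236847 = 11·112440 + 7
13: 1236847 = 13·95142 + 1
17: 1236847 = 17·72755 + 12
19: 1236847 = 19·65097 + 4
23: 1236847 = 23·53775 + 22
29: 1236847 = 29·42649 + 26
31: 1236847 = 31·39898 + 9
37: 1236847 = 37·33428 + 11
41: 1236847 = 41·30167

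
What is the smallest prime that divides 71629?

71629 is odd.
Digit sum 25, not divisible by 3.
Ends in 9: not divisible by 5.
7: 71629 = 7·10232 + 5
11: 71629 = 11·6511 + 8
13: 71629 = 13·5509 + 12
17: 71629 = 17·4213 + 8
19: 71629 = 19·3769 + 18
23: 71629 = 23·3114 + 7
29: 71629 = 29·2469 + 28
31: 71629 = 31·2310 + 19
37: 71629 = 37·1935 + 34
41: 71629 = 41·1747 + 2
43: 71629 = 43·1665 + 34
47: 71629 = 47·1524 + 1
53: 71629 = 53·1351 + 26
59: 71629 = 59·1214 + 3
61: 71629 = 61·1174 + 15
67: 71629 = 67·1069 + 6
71: 71629 = 71·1008 + 61
73: 71629 = 73·981 + 16
79: 71629 = 79·906 + 55
83: 71629 = 83·863

83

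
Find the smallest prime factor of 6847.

41

6847 is odd.
Digit sum 25, not divisible by 3.
Ends in 7: not divisible by 5.
7: 6847 = 7·978 + 1
11: 6847 = 11·622 + 5
13: 6847 = 13·526 + 9
17: 6847 = 17·402 + 13
19: 6847 = 19·360 + 7
23: 6847 = 23·297 + 16
29: 6847 = 29·236 + 3
31: 6847 = 31·220 + 27
37: 6847 = 37·185 + 2
41: 6847 = 41·167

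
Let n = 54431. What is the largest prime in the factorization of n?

79

54431 = 13 · 4187
4187 = 53 · 79
79 is prime.
So 54431 = 13 · 53 · 79; the largest prime factor is 79.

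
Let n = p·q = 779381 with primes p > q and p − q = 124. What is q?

823

Since p = q + 124, we have 779381 = q(q + 124), so q² + 124q − 779381 = 0.
Discriminant: 124² + 4·779381 = 15376 + 3117524 = 3132900; √3132900 = 1770.
q = (−124 + 1770)/2 = 823, and p = q + 124 = 947.
Check: 823 · 947 = 779381.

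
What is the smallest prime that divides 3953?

59

3953 is odd.
Digit sum 20, not divisible by 3.
Ends in 3: not divisible by 5.
7: 3953 = 7·564 + 5
11: 3953 = 11·359 + 4
13: 3953 = 13·304 + 1
17: 3953 = 17·232 + 9
19: 3953 = 19·208 + 1
23: 3953 = 23·171 + 20
29: 3953 = 29·136 + 9
31: 3953 = 31·127 + 16
37: 3953 = 37·106 + 31
41: 3953 = 41·96 + 17
43: 3953 = 43·91 + 40
47: 3953 = 47·84 + 5
53: 3953 = 53·74 + 31
59: 3953 = 59·67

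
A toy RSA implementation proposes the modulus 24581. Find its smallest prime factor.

24581 is odd.
Digit sum 20, not divisible by 3.
Ends in 1: not divisible by 5.
7: 24581 = 7·3511 + 4
11: 24581 = 11·2234 + 7
13: 24581 = 13·1890 + 11
17: 24581 = 17·1445 + 16
19: 24581 = 19·1293 + 14
23: 24581 = 23·1068 + 17
29: 24581 = 29·847 + 18
31: 24581 = 31·792 + 29
37: 24581 = 37·664 + 13
41: 24581 = 41·599 + 22
43: 24581 = 43·571 + 28
47: 24581 = 47·523

47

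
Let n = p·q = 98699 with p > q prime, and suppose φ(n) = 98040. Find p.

φ(n) = (p−1)(q−1) = n − (p+q) + 1, so p + q = 98699 − 98040 + 1 = 660.
p and q are the roots of t² − 660t + 98699 = 0.
Discriminant: 660² − 4·98699 = 435600 − 394796 = 40804; √40804 = 202.
q = (660 − 202)/2 = 229, p = (660 + 202)/2 = 431.
Check: 229 · 431 = 98699.

431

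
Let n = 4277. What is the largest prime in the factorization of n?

4277 = 7 · 611
611 = 13 · 47
47 is prime.
So 4277 = 7 · 13 · 47; the largest prime factor is 47.

47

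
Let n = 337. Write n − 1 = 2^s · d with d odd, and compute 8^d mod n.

1

337 − 1 = 336 = 2^4 · 21, so d = 21.
8^1 ≡ 8 (mod 337)
8^2 ≡ 8^2 = 64 ≡ 64 (mod 337)
8^4 ≡ 64^2 = 4096 ≡ 52 (mod 337)
8^8 ≡ 52^2 = 2704 ≡ 8 (mod 337)
8^16 ≡ 8^2 = 64 ≡ 64 (mod 337)
21 = 16 + 4 + 1 in binary powers of 2.
So 8^21 ≡ 64 · 52 · 8 ≡ 1 (mod 337).
Since 8^d ≡ 1 (mod 337), base 8 does not prove 337 composite.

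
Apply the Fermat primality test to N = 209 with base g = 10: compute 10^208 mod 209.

10^1 ≡ 10 (mod 209)
10^2 ≡ 10^2 = 100 ≡ 100 (mod 209)
10^4 ≡ 100^2 = 10000 ≡ 177 (mod 209)
10^8 ≡ 177^2 = 31329 ≡ 188 (mod 209)
10^16 ≡ 188^2 = 35344 ≡ 23 (mod 209)
10^32 ≡ 23^2 = 529 ≡ 111 (mod 209)
10^64 ≡ 111^2 = 12321 ≡ 199 (mod 209)
10^128 ≡ 199^2 = 39601 ≡ 100 (mod 209)
208 = 128 + 64 + 16 in binary powers of 2.
So 10^208 ≡ 100 · 199 · 23 ≡ 199 (mod 209).
Since 199 ≠ 1, base 10 is a Fermat witness: 209 is composite.

199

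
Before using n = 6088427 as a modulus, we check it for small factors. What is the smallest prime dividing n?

47

6088427 is odd.
Digit sum 35, not divisible by 3.
Ends in 7: not divisible by 5.
7: 6088427 = 7·869775 + 2
11: 6088427 = 11·553493 + 4
13: 6088427 = 13·468340 + 7
17: 6088427 = 17·358142 + 13
19: 6088427 = 19·320443 + 10
23: 6088427 = 23·264714 + 5
29: 6088427 = 29·209945 + 22
31: 6088427 = 31·196400 + 27
37: 6088427 = 37·164552 + 3
41: 6088427 = 41·148498 + 9
43: 6088427 = 43·141591 + 14
47: 6088427 = 47·129541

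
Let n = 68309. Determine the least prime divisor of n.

83

68309 is odd.
Digit sum 26, not divisible by 3.
Ends in 9: not divisible by 5.
7: 68309 = 7·9758 + 3
11: 68309 = 11·6209 + 10
13: 68309 = 13·5254 + 7
17: 68309 = 17·4018 + 3
19: 68309 = 19·3595 + 4
23: 68309 = 23·2969 + 22
29: 68309 = 29·2355 + 14
31: 68309 = 31·2203 + 16
37: 68309 = 37·1846 + 7
41: 68309 = 41·1666 + 3
43: 68309 = 43·1588 + 25
47: 68309 = 47·1453 + 18
53: 68309 = 53·1288 + 45
59: 68309 = 59·1157 + 46
61: 68309 = 61·1119 + 50
67: 68309 = 67·1019 + 36
71: 68309 = 71·962 + 7
73: 68309 = 73·935 + 54
79: 68309 = 79·864 + 53
83: 68309 = 83·823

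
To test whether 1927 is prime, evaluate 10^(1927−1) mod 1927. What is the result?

10^1 ≡ 10 (mod 1927)
10^2 ≡ 10^2 = 100 ≡ 100 (mod 1927)
10^4 ≡ 100^2 = 10000 ≡ 365 (mod 1927)
10^8 ≡ 365^2 = 133225 ≡ 262 (mod 1927)
10^16 ≡ 262^2 = 68644 ≡ 1199 (mod 1927)
10^32 ≡ 1199^2 = 1437601 ≡ 59 (mod 1927)
10^64 ≡ 59^2 = 3481 ≡ 1554 (mod 1927)
10^128 ≡ 1554^2 = 2414916 ≡ 385 (mod 1927)
10^256 ≡ 385^2 = 148225 ≡ 1773 (mod 1927)
10^512 ≡ 1773^2 = 3143529 ≡ 592 (mod 1927)
10^1024 ≡ 592^2 = 350464 ≡ 1677 (mod 1927)
1926 = 1024 + 512 + 256 + 128 + 4 + 2 in binary powers of 2.
So 10^1926 ≡ 1677 · 592 · 1773 · 385 · 365 · 100 ≡ 1076 (mod 1927).
Since 1076 ≠ 1, base 10 is a Fermat witness: 1927 is composite.

1076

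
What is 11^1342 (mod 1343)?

11^1 ≡ 11 (mod 1343)
11^2 ≡ 11^2 = 121 ≡ 121 (mod 1343)
11^4 ≡ 121^2 = 14641 ≡ 1211 (mod 1343)
11^8 ≡ 1211^2 = 1466521 ≡ 1308 (mod 1343)
11^16 ≡ 1308^2 = 1710864 ≡ 1225 (mod 1343)
11^32 ≡ 1225^2 = 1500625 ≡ 494 (mod 1343)
11^64 ≡ 494^2 = 244036 ≡ 953 (mod 1343)
11^128 ≡ 953^2 = 908209 ≡ 341 (mod 1343)
11^256 ≡ 341^2 = 116281 ≡ 783 (mod 1343)
11^512 ≡ 783^2 = 613089 ≡ 681 (mod 1343)
11^1024 ≡ 681^2 = 463761 ≡ 426 (mod 1343)
1342 = 1024 + 256 + 32 + 16 + 8 + 4 + 2 in binary powers of 2.
So 11^1342 ≡ 426 · 783 · 494 · 1225 · 1308 · 1211 · 121 ≡ 672 (mod 1343).
Since 672 ≠ 1, base 11 is a Fermat witness: 1343 is composite.

672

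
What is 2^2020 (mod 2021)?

2^1 ≡ 2 (mod 2021)
2^2 ≡ 2^2 = 4 ≡ 4 (mod 2021)
2^4 ≡ 4^2 = 16 ≡ 16 (mod 2021)
2^8 ≡ 16^2 = 256 ≡ 256 (mod 2021)
2^16 ≡ 256^2 = 65536 ≡ 864 (mod 2021)
2^32 ≡ 864^2 = 746496 ≡ 747 (mod 2021)
2^64 ≡ 747^2 = 558009 ≡ 213 (mod 2021)
2^128 ≡ 213^2 = 45369 ≡ 907 (mod 2021)
2^256 ≡ 907^2 = 822649 ≡ 102 (mod 2021)
2^512 ≡ 102^2 = 10404 ≡ 299 (mod 2021)
2^1024 ≡ 299^2 = 89401 ≡ 477 (mod 2021)
2020 = 1024 + 512 + 256 + 128 + 64 + 32 + 4 in binary powers of 2.
So 2^2020 ≡ 477 · 299 · 102 · 907 · 213 · 747 · 16 ≡ 661 (mod 2021).
Since 661 ≠ 1, base 2 is a Fermat witness: 2021 is composite.

661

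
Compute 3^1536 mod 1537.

3^1 ≡ 3 (mod 1537)
3^2 ≡ 3^2 = 9 ≡ 9 (mod 1537)
3^4 ≡ 9^2 = 81 ≡ 81 (mod 1537)
3^8 ≡ 81^2 = 6561 ≡ 413 (mod 1537)
3^16 ≡ 413^2 = 170569 ≡ 1499 (mod 1537)
3^32 ≡ 1499^2 = 2247001 ≡ 1444 (mod 1537)
3^64 ≡ 1444^2 = 2085136 ≡ 964 (mod 1537)
3^128 ≡ 964^2 = 929296 ≡ 948 (mod 1537)
3^256 ≡ 948^2 = 898704 ≡ 1096 (mod 1537)
3^512 ≡ 1096^2 = 1201216 ≡ 819 (mod 1537)
3^1024 ≡ 819^2 = 670761 ≡ 629 (mod 1537)
1536 = 1024 + 512 in binary powers of 2.
So 3^1536 ≡ 629 · 819 ≡ 256 (mod 1537).
Since 256 ≠ 1, base 3 is a Fermat witness: 1537 is composite.

256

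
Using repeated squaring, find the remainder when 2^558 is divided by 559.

2^1 ≡ 2 (mod 559)
2^2 ≡ 2^2 = 4 ≡ 4 (mod 559)
2^4 ≡ 4^2 = 16 ≡ 16 (mod 559)
2^8 ≡ 16^2 = 256 ≡ 256 (mod 559)
2^16 ≡ 256^2 = 65536 ≡ 133 (mod 559)
2^32 ≡ 133^2 = 17689 ≡ 360 (mod 559)
2^64 ≡ 360^2 = 129600 ≡ 471 (mod 559)
2^128 ≡ 471^2 = 221841 ≡ 477 (mod 559)
2^256 ≡ 477^2 = 227529 ≡ 16 (mod 559)
2^512 ≡ 16^2 = 256 ≡ 256 (mod 559)
558 = 512 + 32 + 8 + 4 + 2 in binary powers of 2.
So 2^558 ≡ 256 · 360 · 256 · 16 · 4 ≡ 441 (mod 559).
Since 441 ≠ 1, base 2 is a Fermat witness: 559 is composite.

441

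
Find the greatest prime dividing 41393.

41393 = 11 · 3763
3763 = 53 · 71
71 is prime.
So 41393 = 11 · 53 · 71; the largest prime factor is 71.

71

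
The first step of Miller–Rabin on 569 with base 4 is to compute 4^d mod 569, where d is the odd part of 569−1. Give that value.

569 − 1 = 568 = 2^3 · 71, so d = 71.
4^1 ≡ 4 (mod 569)
4^2 ≡ 4^2 = 16 ≡ 16 (mod 569)
4^4 ≡ 16^2 = 256 ≡ 256 (mod 569)
4^8 ≡ 256^2 = 65536 ≡ 101 (mod 569)
4^16 ≡ 101^2 = 10201 ≡ 528 (mod 569)
4^32 ≡ 528^2 = 278784 ≡ 543 (mod 569)
4^64 ≡ 543^2 = 294849 ≡ 107 (mod 569)
71 = 64 + 4 + 2 + 1 in binary powers of 2.
So 4^71 ≡ 107 · 256 · 16 · 4 ≡ 568 (mod 569).
Since 4^d ≡ 568 (mod 569), base 4 does not prove 569 composite.

568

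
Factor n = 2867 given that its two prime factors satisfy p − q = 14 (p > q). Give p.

61

Since p = q + 14, we have 2867 = q(q + 14), so q² + 14q − 2867 = 0.
Discriminant: 14² + 4·2867 = 196 + 11468 = 11664; √11664 = 108.
q = (−14 + 108)/2 = 47, and p = q + 14 = 61.
Check: 47 · 61 = 2867.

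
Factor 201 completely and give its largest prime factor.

201 = 3 · 67
67 is prime.
So 201 = 3 · 67; the largest prime factor is 67.

67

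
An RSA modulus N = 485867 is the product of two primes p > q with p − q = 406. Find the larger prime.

Since p = q + 406, we have 485867 = q(q + 406), so q² + 406q − 485867 = 0.
Discriminant: 406² + 4·485867 = 164836 + 1943468 = 2108304; √2108304 = 1452.
q = (−406 + 1452)/2 = 523, and p = q + 406 = 929.
Check: 523 · 929 = 485867.

929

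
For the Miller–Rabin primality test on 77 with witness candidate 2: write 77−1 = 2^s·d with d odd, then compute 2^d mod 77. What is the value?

72

77 − 1 = 76 = 2^2 · 19, so d = 19.
2^1 ≡ 2 (mod 77)
2^2 ≡ 2^2 = 4 ≡ 4 (mod 77)
2^4 ≡ 4^2 = 16 ≡ 16 (mod 77)
2^8 ≡ 16^2 = 256 ≡ 25 (mod 77)
2^16 ≡ 25^2 = 625 ≡ 9 (mod 77)
19 = 16 + 2 + 1 in binary powers of 2.
So 2^19 ≡ 9 · 4 · 2 ≡ 72 (mod 77).
Squaring chain: 72 → 25; never reaches −1, so base 2 is a Miller–Rabin witness that 77 is composite.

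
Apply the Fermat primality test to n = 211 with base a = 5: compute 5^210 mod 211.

1

5^1 ≡ 5 (mod 211)
5^2 ≡ 5^2 = 25 ≡ 25 (mod 211)
5^4 ≡ 25^2 = 625 ≡ 203 (mod 211)
5^8 ≡ 203^2 = 41209 ≡ 64 (mod 211)
5^16 ≡ 64^2 = 4096 ≡ 87 (mod 211)
5^32 ≡ 87^2 = 7569 ≡ 184 (mod 211)
5^64 ≡ 184^2 = 33856 ≡ 96 (mod 211)
5^128 ≡ 96^2 = 9216 ≡ 143 (mod 211)
210 = 128 + 64 + 16 + 2 in binary powers of 2.
So 5^210 ≡ 143 · 96 · 87 · 25 ≡ 1 (mod 211).
Since the result is 1, base 5 gives no evidence that 211 is composite.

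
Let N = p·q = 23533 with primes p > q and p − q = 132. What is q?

101

Since p = q + 132, we have 23533 = q(q + 132), so q² + 132q − 23533 = 0.
Discriminant: 132² + 4·23533 = 17424 + 94132 = 111556; √111556 = 334.
q = (−132 + 334)/2 = 101, and p = q + 132 = 233.
Check: 101 · 233 = 23533.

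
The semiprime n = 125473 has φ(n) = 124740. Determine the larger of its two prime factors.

φ(n) = (p−1)(q−1) = n − (p+q) + 1, so p + q = 125473 − 124740 + 1 = 734.
p and q are the roots of t² − 734t + 125473 = 0.
Discriminant: 734² − 4·125473 = 538756 − 501892 = 36864; √36864 = 192.
q = (734 − 192)/2 = 271, p = (734 + 192)/2 = 463.
Check: 271 · 463 = 125473.

463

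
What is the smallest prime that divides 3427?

3427 is odd.
Digit sum 16, not divisible by 3.
Ends in 7: not divisible by 5.
7: 3427 = 7·489 + 4
11: 3427 = 11·311 + 6
13: 3427 = 13·263 + 8
17: 3427 = 17·201 + 10
19: 3427 = 19·180 + 7
23: 3427 = 23·149

23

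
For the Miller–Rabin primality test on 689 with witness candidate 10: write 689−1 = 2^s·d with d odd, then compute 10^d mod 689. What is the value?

689 − 1 = 688 = 2^4 · 43, so d = 43.
10^1 ≡ 10 (mod 689)
10^2 ≡ 10^2 = 100 ≡ 100 (mod 689)
10^4 ≡ 100^2 = 10000 ≡ 354 (mod 689)
10^8 ≡ 354^2 = 125316 ≡ 607 (mod 689)
10^16 ≡ 607^2 = 368449 ≡ 523 (mod 689)
10^32 ≡ 523^2 = 273529 ≡ 685 (mod 689)
43 = 32 + 8 + 2 + 1 in binary powers of 2.
So 10^43 ≡ 685 · 607 · 100 · 10 ≡ 36 (mod 689).
Squaring chain: 36 → 607 → 523 → 685; never reaches −1, so base 10 is a Miller–Rabin witness that 689 is composite.

36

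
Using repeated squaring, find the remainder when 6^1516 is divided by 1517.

556

6^1 ≡ 6 (mod 1517)
6^2 ≡ 6^2 = 36 ≡ 36 (mod 1517)
6^4 ≡ 36^2 = 1296 ≡ 1296 (mod 1517)
6^8 ≡ 1296^2 = 1679616 ≡ 297 (mod 1517)
6^16 ≡ 297^2 = 88209 ≡ 223 (mod 1517)
6^32 ≡ 223^2 = 49729 ≡ 1185 (mod 1517)
6^64 ≡ 1185^2 = 1404225 ≡ 1000 (mod 1517)
6^128 ≡ 1000^2 = 1000000 ≡ 297 (mod 1517)
6^256 ≡ 297^2 = 88209 ≡ 223 (mod 1517)
6^512 ≡ 223^2 = 49729 ≡ 1185 (mod 1517)
6^1024 ≡ 1185^2 = 1404225 ≡ 1000 (mod 1517)
1516 = 1024 + 256 + 128 + 64 + 32 + 8 + 4 in binary powers of 2.
So 6^1516 ≡ 1000 · 223 · 297 · 1000 · 1185 · 297 · 1296 ≡ 556 (mod 1517).
Since 556 ≠ 1, base 6 is a Fermat witness: 1517 is composite.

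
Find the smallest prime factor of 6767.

6767 is odd.
Digit sum 26, not divisible by 3.
Ends in 7: not divisible by 5.
7: 6767 = 7·966 + 5
11: 6767 = 11·615 + 2
13: 6767 = 13·520 + 7
17: 6767 = 17·398 + 1
19: 6767 = 19·356 + 3
23: 6767 = 23·294 + 5
29: 6767 = 29·233 + 10
31: 6767 = 31·218 + 9
37: 6767 = 37·182 + 33
41: 6767 = 41·165 + 2
43: 6767 = 43·157 + 16
47: 6767 = 47·143 + 46
53: 6767 = 53·127 + 36
59: 6767 = 59·114 + 41
61: 6767 = 61·110 + 57
67: 6767 = 67·101

67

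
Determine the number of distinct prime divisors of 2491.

2491 = 47 · 53
2491 = 47 · 53, which has 2 distinct prime factors.

2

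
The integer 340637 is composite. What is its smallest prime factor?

340637 is odd.
Digit sum 23, not divisible by 3.
Ends in 7: not divisible by 5.
7: 340637 = 7·48662 + 3
11: 340637 = 11·30967

11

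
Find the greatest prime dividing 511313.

511313 = 11 · 46483
46483 = 23 · 2021
2021 = 43 · 47
47 is prime.
So 511313 = 11 · 23 · 43 · 47; the largest prime factor is 47.

47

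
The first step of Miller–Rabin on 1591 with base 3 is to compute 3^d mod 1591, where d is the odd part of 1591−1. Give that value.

1591 − 1 = 1590 = 2^1 · 795, so d = 795.
3^1 ≡ 3 (mod 1591)
3^2 ≡ 3^2 = 9 ≡ 9 (mod 1591)
3^4 ≡ 9^2 = 81 ≡ 81 (mod 1591)
3^8 ≡ 81^2 = 6561 ≡ 197 (mod 1591)
3^16 ≡ 197^2 = 38809 ≡ 625 (mod 1591)
3^32 ≡ 625^2 = 390625 ≡ 830 (mod 1591)
3^64 ≡ 830^2 = 688900 ≡ 1588 (mod 1591)
3^128 ≡ 1588^2 = 2521744 ≡ 9 (mod 1591)
3^256 ≡ 9^2 = 81 ≡ 81 (mod 1591)
3^512 ≡ 81^2 = 6561 ≡ 197 (mod 1591)
795 = 512 + 256 + 16 + 8 + 2 + 1 in binary powers of 2.
So 3^795 ≡ 197 · 81 · 625 · 197 · 9 · 3 ≡ 1470 (mod 1591).
Squaring chain: 1470; never reaches −1, so base 3 is a Miller–Rabin witness that 1591 is composite.

1470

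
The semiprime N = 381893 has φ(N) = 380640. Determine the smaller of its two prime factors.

521

φ(n) = (p−1)(q−1) = n − (p+q) + 1, so p + q = 381893 − 380640 + 1 = 1254.
p and q are the roots of t² − 1254t + 381893 = 0.
Discriminant: 1254² − 4·381893 = 1572516 − 1527572 = 44944; √44944 = 212.
q = (1254 − 212)/2 = 521, p = (1254 + 212)/2 = 733.
Check: 521 · 733 = 381893.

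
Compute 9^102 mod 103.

9^1 ≡ 9 (mod 103)
9^2 ≡ 9^2 = 81 ≡ 81 (mod 103)
9^4 ≡ 81^2 = 6561 ≡ 72 (mod 103)
9^8 ≡ 72^2 = 5184 ≡ 34 (mod 103)
9^16 ≡ 34^2 = 1156 ≡ 23 (mod 103)
9^32 ≡ 23^2 = 529 ≡ 14 (mod 103)
9^64 ≡ 14^2 = 196 ≡ 93 (mod 103)
102 = 64 + 32 + 4 + 2 in binary powers of 2.
So 9^102 ≡ 93 · 14 · 72 · 81 ≡ 1 (mod 103).
Since the result is 1, base 9 gives no evidence that 103 is composite.

1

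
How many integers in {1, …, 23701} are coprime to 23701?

Factor: 23701 = 137 · 173.
φ(23701) = (137−1) · (173−1) = 136 · 172 = 23392.

23392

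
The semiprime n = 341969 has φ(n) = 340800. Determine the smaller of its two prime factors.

φ(n) = (p−1)(q−1) = n − (p+q) + 1, so p + q = 341969 − 340800 + 1 = 1170.
p and q are the roots of t² − 1170t + 341969 = 0.
Discriminant: 1170² − 4·341969 = 1368900 − 1367876 = 1024; √1024 = 32.
q = (1170 − 32)/2 = 569, p = (1170 + 32)/2 = 601.
Check: 569 · 601 = 341969.

569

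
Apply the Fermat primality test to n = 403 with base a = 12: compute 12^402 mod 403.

12^1 ≡ 12 (mod 403)
12^2 ≡ 12^2 = 144 ≡ 144 (mod 403)
12^4 ≡ 144^2 = 20736 ≡ 183 (mod 403)
12^8 ≡ 183^2 = 33489 ≡ 40 (mod 403)
12^16 ≡ 40^2 = 1600 ≡ 391 (mod 403)
12^32 ≡ 391^2 = 152881 ≡ 144 (mod 403)
12^64 ≡ 144^2 = 20736 ≡ 183 (mod 403)
12^128 ≡ 183^2 = 33489 ≡ 40 (mod 403)
12^256 ≡ 40^2 = 1600 ≡ 391 (mod 403)
402 = 256 + 128 + 16 + 2 in binary powers of 2.
So 12^402 ≡ 391 · 40 · 391 · 144 ≡ 66 (mod 403).
Since 66 ≠ 1, base 12 is a Fermat witness: 403 is composite.

66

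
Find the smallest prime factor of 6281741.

6281741 is odd.
Digit sum 29, not divisible by 3.
Ends in 1: not divisible by 5.
7: 6281741 = 7·897391 + 4
11: 6281741 = 11·571067 + 4
13: 6281741 = 13·483210 + 11
17: 6281741 = 17·369514 + 3
19: 6281741 = 19·330617 + 18
23: 6281741 = 23·273119 + 4
29: 6281741 = 29·216611 + 22
31: 6281741 = 31·202636 + 25
37: 6281741 = 37·169776 + 29
41: 6281741 = 41·153213 + 8
43: 6281741 = 43·146087

43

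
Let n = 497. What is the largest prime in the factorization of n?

497 = 7 · 71
71 is prime.
So 497 = 7 · 71; the largest prime factor is 71.

71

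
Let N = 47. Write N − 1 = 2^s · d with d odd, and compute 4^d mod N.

1

47 − 1 = 46 = 2^1 · 23, so d = 23.
4^1 ≡ 4 (mod 47)
4^2 ≡ 4^2 = 16 ≡ 16 (mod 47)
4^4 ≡ 16^2 = 256 ≡ 21 (mod 47)
4^8 ≡ 21^2 = 441 ≡ 18 (mod 47)
4^16 ≡ 18^2 = 324 ≡ 42 (mod 47)
23 = 16 + 4 + 2 + 1 in binary powers of 2.
So 4^23 ≡ 42 · 21 · 16 · 4 ≡ 1 (mod 47).
Since 4^d ≡ 1 (mod 47), base 4 does not prove 47 composite.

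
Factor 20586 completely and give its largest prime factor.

73

20586 = 2 · 10293
10293 = 3 · 3431
3431 = 47 · 73
73 is prime.
So 20586 = 2 · 3 · 47 · 73; the largest prime factor is 73.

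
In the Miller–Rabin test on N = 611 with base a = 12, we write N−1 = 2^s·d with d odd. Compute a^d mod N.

611 − 1 = 610 = 2^1 · 305, so d = 305.
12^1 ≡ 12 (mod 611)
12^2 ≡ 12^2 = 144 ≡ 144 (mod 611)
12^4 ≡ 144^2 = 20736 ≡ 573 (mod 611)
12^8 ≡ 573^2 = 328329 ≡ 222 (mod 611)
12^16 ≡ 222^2 = 49284 ≡ 404 (mod 611)
12^32 ≡ 404^2 = 163216 ≡ 79 (mod 611)
12^64 ≡ 79^2 = 6241 ≡ 131 (mod 611)
12^128 ≡ 131^2 = 17161 ≡ 53 (mod 611)
12^256 ≡ 53^2 = 2809 ≡ 365 (mod 611)
305 = 256 + 32 + 16 + 1 in binary powers of 2.
So 12^305 ≡ 365 · 79 · 404 · 12 ≡ 168 (mod 611).
Squaring chain: 168; never reaches −1, so base 12 is a Miller–Rabin witness that 611 is composite.

168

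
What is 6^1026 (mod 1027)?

6^1 ≡ 6 (mod 1027)
6^2 ≡ 6^2 = 36 ≡ 36 (mod 1027)
6^4 ≡ 36^2 = 1296 ≡ 269 (mod 1027)
6^8 ≡ 269^2 = 72361 ≡ 471 (mod 1027)
6^16 ≡ 471^2 = 221841 ≡ 9 (mod 1027)
6^32 ≡ 9^2 = 81 ≡ 81 (mod 1027)
6^64 ≡ 81^2 = 6561 ≡ 399 (mod 1027)
6^128 ≡ 399^2 = 159201 ≡ 16 (mod 1027)
6^256 ≡ 16^2 = 256 ≡ 256 (mod 1027)
6^512 ≡ 256^2 = 65536 ≡ 835 (mod 1027)
6^1024 ≡ 835^2 = 697225 ≡ 919 (mod 1027)
1026 = 1024 + 2 in binary powers of 2.
So 6^1026 ≡ 919 · 36 ≡ 220 (mod 1027).
Since 220 ≠ 1, base 6 is a Fermat witness: 1027 is composite.

220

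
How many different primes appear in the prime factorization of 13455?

13455 = 3^2 · 1495
1495 = 5 · 299
299 = 13 · 23
13455 = 3^2 · 5 · 13 · 23, which has 4 distinct prime factors.

4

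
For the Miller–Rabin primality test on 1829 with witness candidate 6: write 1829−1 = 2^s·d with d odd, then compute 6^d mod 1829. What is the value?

1742

1829 − 1 = 1828 = 2^2 · 457, so d = 457.
6^1 ≡ 6 (mod 1829)
6^2 ≡ 6^2 = 36 ≡ 36 (mod 1829)
6^4 ≡ 36^2 = 1296 ≡ 1296 (mod 1829)
6^8 ≡ 1296^2 = 1679616 ≡ 594 (mod 1829)
6^16 ≡ 594^2 = 352836 ≡ 1668 (mod 1829)
6^32 ≡ 1668^2 = 2782224 ≡ 315 (mod 1829)
6^64 ≡ 315^2 = 99225 ≡ 459 (mod 1829)
6^128 ≡ 459^2 = 210681 ≡ 346 (mod 1829)
6^256 ≡ 346^2 = 119716 ≡ 831 (mod 1829)
457 = 256 + 128 + 64 + 8 + 1 in binary powers of 2.
So 6^457 ≡ 831 · 346 · 459 · 594 · 6 ≡ 1742 (mod 1829).
Squaring chain: 1742 → 253; never reaches −1, so base 6 is a Miller–Rabin witness that 1829 is composite.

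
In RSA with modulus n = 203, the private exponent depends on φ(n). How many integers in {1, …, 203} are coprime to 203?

168

Factor: 203 = 7 · 29.
φ(203) = (7−1) · (29−1) = 6 · 28 = 168.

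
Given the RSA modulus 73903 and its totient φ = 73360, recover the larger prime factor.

φ(n) = (p−1)(q−1) = n − (p+q) + 1, so p + q = 73903 − 73360 + 1 = 544.
p and q are the roots of t² − 544t + 73903 = 0.
Discriminant: 544² − 4·73903 = 295936 − 295612 = 324; √324 = 18.
q = (544 − 18)/2 = 263, p = (544 + 18)/2 = 281.
Check: 263 · 281 = 73903.

281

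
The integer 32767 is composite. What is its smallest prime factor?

7

32767 is odd.
Digit sum 25, not divisible by 3.
Ends in 7: not divisible by 5.
7: 32767 = 7·4681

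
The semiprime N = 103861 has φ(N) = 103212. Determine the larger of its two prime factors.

φ(n) = (p−1)(q−1) = n − (p+q) + 1, so p + q = 103861 − 103212 + 1 = 650.
p and q are the roots of t² − 650t + 103861 = 0.
Discriminant: 650² − 4·103861 = 422500 − 415444 = 7056; √7056 = 84.
q = (650 − 84)/2 = 283, p = (650 + 84)/2 = 367.
Check: 283 · 367 = 103861.

367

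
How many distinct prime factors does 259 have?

2

259 = 7 · 37
259 = 7 · 37, which has 2 distinct prime factors.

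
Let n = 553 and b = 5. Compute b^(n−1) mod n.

141

5^1 ≡ 5 (mod 553)
5^2 ≡ 5^2 = 25 ≡ 25 (mod 553)
5^4 ≡ 25^2 = 625 ≡ 72 (mod 553)
5^8 ≡ 72^2 = 5184 ≡ 207 (mod 553)
5^16 ≡ 207^2 = 42849 ≡ 268 (mod 553)
5^32 ≡ 268^2 = 71824 ≡ 487 (mod 553)
5^64 ≡ 487^2 = 237169 ≡ 485 (mod 553)
5^128 ≡ 485^2 = 235225 ≡ 200 (mod 553)
5^256 ≡ 200^2 = 40000 ≡ 184 (mod 553)
5^512 ≡ 184^2 = 33856 ≡ 123 (mod 553)
552 = 512 + 32 + 8 in binary powers of 2.
So 5^552 ≡ 123 · 487 · 207 ≡ 141 (mod 553).
Since 141 ≠ 1, base 5 is a Fermat witness: 553 is composite.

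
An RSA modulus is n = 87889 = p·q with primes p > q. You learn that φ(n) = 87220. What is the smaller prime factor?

φ(n) = (p−1)(q−1) = n − (p+q) + 1, so p + q = 87889 − 87220 + 1 = 670.
p and q are the roots of t² − 670t + 87889 = 0.
Discriminant: 670² − 4·87889 = 448900 − 351556 = 97344; √97344 = 312.
q = (670 − 312)/2 = 179, p = (670 + 312)/2 = 491.
Check: 179 · 491 = 87889.

179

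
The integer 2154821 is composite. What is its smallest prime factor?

53

2154821 is odd.
Digit sum 23, not divisible by 3.
Ends in 1: not divisible by 5.
7: 2154821 = 7·307831 + 4
11: 2154821 = 11·195892 + 9
13: 2154821 = 13·165755 + 6
17: 2154821 = 17·126754 + 3
19: 2154821 = 19·113411 + 12
23: 2154821 = 23·93687 + 20
29: 2154821 = 29·74304 + 5
31: 2154821 = 31·69510 + 11
37: 2154821 = 37·58238 + 15
41: 2154821 = 41·52556 + 25
43: 2154821 = 43·50112 + 5
47: 2154821 = 47·45847 + 12
53: 2154821 = 53·40657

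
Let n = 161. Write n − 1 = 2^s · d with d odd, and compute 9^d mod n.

123

161 − 1 = 160 = 2^5 · 5, so d = 5.
9^1 ≡ 9 (mod 161)
9^2 ≡ 9^2 = 81 ≡ 81 (mod 161)
9^4 ≡ 81^2 = 6561 ≡ 121 (mod 161)
5 = 4 + 1 in binary powers of 2.
So 9^5 ≡ 121 · 9 ≡ 123 (mod 161).
Squaring chain: 123 → 156 → 25 → 142 → 39; never reaches −1, so base 9 is a Miller–Rabin witness that 161 is composite.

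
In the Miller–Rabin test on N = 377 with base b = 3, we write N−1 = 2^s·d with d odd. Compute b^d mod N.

308

377 − 1 = 376 = 2^3 · 47, so d = 47.
3^1 ≡ 3 (mod 377)
3^2 ≡ 3^2 = 9 ≡ 9 (mod 377)
3^4 ≡ 9^2 = 81 ≡ 81 (mod 377)
3^8 ≡ 81^2 = 6561 ≡ 152 (mod 377)
3^16 ≡ 152^2 = 23104 ≡ 107 (mod 377)
3^32 ≡ 107^2 = 11449 ≡ 139 (mod 377)
47 = 32 + 8 + 4 + 2 + 1 in binary powers of 2.
So 3^47 ≡ 139 · 152 · 81 · 9 · 3 ≡ 308 (mod 377).
Squaring chain: 308 → 237 → 373; never reaches −1, so base 3 is a Miller–Rabin witness that 377 is composite.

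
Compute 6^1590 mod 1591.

6^1 ≡ 6 (mod 1591)
6^2 ≡ 6^2 = 36 ≡ 36 (mod 1591)
6^4 ≡ 36^2 = 1296 ≡ 1296 (mod 1591)
6^8 ≡ 1296^2 = 1679616 ≡ 1111 (mod 1591)
6^16 ≡ 1111^2 = 1234321 ≡ 1296 (mod 1591)
6^32 ≡ 1296^2 = 1679616 ≡ 1111 (mod 1591)
6^64 ≡ 1111^2 = 1234321 ≡ 1296 (mod 1591)
6^128 ≡ 1296^2 = 1679616 ≡ 1111 (mod 1591)
6^256 ≡ 1111^2 = 1234321 ≡ 1296 (mod 1591)
6^512 ≡ 1296^2 = 1679616 ≡ 1111 (mod 1591)
6^1024 ≡ 1111^2 = 1234321 ≡ 1296 (mod 1591)
1590 = 1024 + 512 + 32 + 16 + 4 + 2 in binary powers of 2.
So 6^1590 ≡ 1296 · 1111 · 1111 · 1296 · 1296 · 36 ≡ 517 (mod 1591).
Since 517 ≠ 1, base 6 is a Fermat witness: 1591 is composite.

517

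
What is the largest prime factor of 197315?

197315 = 5 · 39463
39463 = 19 · 2077
2077 = 31 · 67
67 is prime.
So 197315 = 5 · 19 · 31 · 67; the largest prime factor is 67.

67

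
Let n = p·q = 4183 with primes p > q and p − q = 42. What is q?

Since p = q + 42, we have 4183 = q(q + 42), so q² + 42q − 4183 = 0.
Discriminant: 42² + 4·4183 = 1764 + 16732 = 18496; √18496 = 136.
q = (−42 + 136)/2 = 47, and p = q + 42 = 89.
Check: 47 · 89 = 4183.

47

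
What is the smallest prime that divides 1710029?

1710029 is odd.
Digit sum 20, not divisible by 3.
Ends in 9: not divisible by 5.
7: 1710029 = 7·244289 + 6
11: 1710029 = 11·155457 + 2
13: 1710029 = 13·131540 + 9
17: 1710029 = 17·100589 + 16
19: 1710029 = 19·90001 + 10
23: 1710029 = 23·74349 + 2
29: 1710029 = 29·58966 + 15
31: 1710029 = 31·55162 + 7
37: 1710029 = 37·46217

37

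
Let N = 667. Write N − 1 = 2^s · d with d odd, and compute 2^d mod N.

667 − 1 = 666 = 2^1 · 333, so d = 333.
2^1 ≡ 2 (mod 667)
2^2 ≡ 2^2 = 4 ≡ 4 (mod 667)
2^4 ≡ 4^2 = 16 ≡ 16 (mod 667)
2^8 ≡ 16^2 = 256 ≡ 256 (mod 667)
2^16 ≡ 256^2 = 65536 ≡ 170 (mod 667)
2^32 ≡ 170^2 = 28900 ≡ 219 (mod 667)
2^64 ≡ 219^2 = 47961 ≡ 604 (mod 667)
2^128 ≡ 604^2 = 364816 ≡ 634 (mod 667)
2^256 ≡ 634^2 = 401956 ≡ 422 (mod 667)
333 = 256 + 64 + 8 + 4 + 1 in binary powers of 2.
So 2^333 ≡ 422 · 604 · 256 · 16 · 2 ≡ 330 (mod 667).
Squaring chain: 330; never reaches −1, so base 2 is a Miller–Rabin witness that 667 is composite.

330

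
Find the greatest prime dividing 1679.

1679 = 23 · 73
73 is prime.
So 1679 = 23 · 73; the largest prime factor is 73.

73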